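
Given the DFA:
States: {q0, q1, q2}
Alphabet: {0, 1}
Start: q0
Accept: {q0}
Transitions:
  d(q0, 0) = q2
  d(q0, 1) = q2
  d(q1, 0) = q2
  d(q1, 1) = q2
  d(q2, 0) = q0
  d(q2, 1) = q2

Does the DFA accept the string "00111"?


Trace: q0 -> q2 -> q0 -> q2 -> q2 -> q2
Final state: q2
Accept states: {q0}

No, rejected (final state q2 is not an accept state)


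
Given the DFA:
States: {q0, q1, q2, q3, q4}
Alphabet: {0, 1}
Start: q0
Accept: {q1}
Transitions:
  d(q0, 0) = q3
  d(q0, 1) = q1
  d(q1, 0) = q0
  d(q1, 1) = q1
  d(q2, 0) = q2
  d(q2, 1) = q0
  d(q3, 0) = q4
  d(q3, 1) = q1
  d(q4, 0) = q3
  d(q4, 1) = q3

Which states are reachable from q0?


BFS from q0:
  layer 0: {q0}
  layer 1: {q1, q3}
  layer 2: {q4}

{q0, q1, q3, q4}


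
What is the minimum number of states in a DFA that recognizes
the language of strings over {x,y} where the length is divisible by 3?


States track (length) mod 3.
Need 3 states: one per remainder 0..2; accept = remainder 0.

3


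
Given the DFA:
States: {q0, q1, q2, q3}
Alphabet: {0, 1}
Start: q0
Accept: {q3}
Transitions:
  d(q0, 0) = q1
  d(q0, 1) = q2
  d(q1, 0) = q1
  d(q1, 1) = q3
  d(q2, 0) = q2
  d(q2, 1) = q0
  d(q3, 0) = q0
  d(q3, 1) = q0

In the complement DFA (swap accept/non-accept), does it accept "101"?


Trace: q0 -> q2 -> q2 -> q0
Final: q0
Original accept: {q3}
Complement: q0 is not in original accept

Yes, complement accepts (original rejects)


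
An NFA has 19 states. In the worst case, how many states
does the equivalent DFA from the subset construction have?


Subset construction: one DFA state per subset of NFA states.
2^19 = 524288

524288


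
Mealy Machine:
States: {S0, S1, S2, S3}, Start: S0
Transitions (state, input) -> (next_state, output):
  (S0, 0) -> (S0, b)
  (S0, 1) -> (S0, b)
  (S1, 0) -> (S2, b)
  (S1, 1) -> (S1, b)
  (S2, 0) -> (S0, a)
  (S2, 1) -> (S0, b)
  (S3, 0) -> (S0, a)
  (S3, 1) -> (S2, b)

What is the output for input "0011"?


Step-by-step:
  (S0, 0) -> (S0, b)
  (S0, 0) -> (S0, b)
  (S0, 1) -> (S0, b)
  (S0, 1) -> (S0, b)

"bbbb"


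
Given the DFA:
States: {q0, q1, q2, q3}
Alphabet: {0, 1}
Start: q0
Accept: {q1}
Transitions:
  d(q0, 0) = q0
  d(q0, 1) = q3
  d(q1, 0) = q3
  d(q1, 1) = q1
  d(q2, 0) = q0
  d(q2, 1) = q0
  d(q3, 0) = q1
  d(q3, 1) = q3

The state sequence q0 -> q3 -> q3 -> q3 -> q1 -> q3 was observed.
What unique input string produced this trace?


Trace back each transition to find the symbol:
  q0 --[1]--> q3
  q3 --[1]--> q3
  q3 --[1]--> q3
  q3 --[0]--> q1
  q1 --[0]--> q3

"11100"


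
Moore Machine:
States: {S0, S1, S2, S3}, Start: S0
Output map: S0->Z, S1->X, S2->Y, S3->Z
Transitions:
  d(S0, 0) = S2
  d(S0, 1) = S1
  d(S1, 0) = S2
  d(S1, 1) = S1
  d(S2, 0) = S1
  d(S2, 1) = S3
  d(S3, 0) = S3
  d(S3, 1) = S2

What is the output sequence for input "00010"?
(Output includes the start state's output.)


Start: S0 (output Z)
  --0--> S2 (output Y)
  --0--> S1 (output X)
  --0--> S2 (output Y)
  --1--> S3 (output Z)
  --0--> S3 (output Z)

"ZYXYZZ"


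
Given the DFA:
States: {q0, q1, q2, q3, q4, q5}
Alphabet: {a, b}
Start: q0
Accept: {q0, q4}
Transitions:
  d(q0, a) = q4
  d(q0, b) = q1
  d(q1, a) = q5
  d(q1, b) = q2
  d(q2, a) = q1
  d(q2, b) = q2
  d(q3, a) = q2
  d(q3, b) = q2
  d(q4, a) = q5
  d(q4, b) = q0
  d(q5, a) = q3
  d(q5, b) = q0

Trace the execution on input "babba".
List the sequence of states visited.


Input: babba
d(q0, b) = q1
d(q1, a) = q5
d(q5, b) = q0
d(q0, b) = q1
d(q1, a) = q5


q0 -> q1 -> q5 -> q0 -> q1 -> q5


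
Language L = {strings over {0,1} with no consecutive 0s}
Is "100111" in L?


'00' occurs at index 1

No, "100111" is not in L


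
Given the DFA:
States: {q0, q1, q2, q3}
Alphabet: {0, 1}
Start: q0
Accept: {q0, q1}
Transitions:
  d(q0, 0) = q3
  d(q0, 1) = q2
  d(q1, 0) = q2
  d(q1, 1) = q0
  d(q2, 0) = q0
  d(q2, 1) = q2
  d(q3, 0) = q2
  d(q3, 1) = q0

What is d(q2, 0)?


Looking up transition d(q2, 0)

q0


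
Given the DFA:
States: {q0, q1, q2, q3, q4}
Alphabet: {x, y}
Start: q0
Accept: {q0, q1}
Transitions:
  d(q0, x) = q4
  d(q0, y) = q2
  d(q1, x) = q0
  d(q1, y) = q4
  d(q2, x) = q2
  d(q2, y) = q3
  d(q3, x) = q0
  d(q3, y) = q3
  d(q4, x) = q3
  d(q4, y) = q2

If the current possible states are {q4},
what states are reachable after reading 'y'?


Apply transition on 'y' from each current state:
  d(q4, y) = q2

{q2}


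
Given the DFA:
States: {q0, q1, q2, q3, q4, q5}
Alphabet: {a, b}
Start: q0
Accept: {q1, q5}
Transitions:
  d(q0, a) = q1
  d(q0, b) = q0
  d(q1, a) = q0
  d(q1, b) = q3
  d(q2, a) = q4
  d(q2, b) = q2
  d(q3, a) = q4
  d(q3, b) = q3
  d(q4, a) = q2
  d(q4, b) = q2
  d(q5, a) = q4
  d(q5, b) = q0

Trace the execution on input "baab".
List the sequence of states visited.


Input: baab
d(q0, b) = q0
d(q0, a) = q1
d(q1, a) = q0
d(q0, b) = q0


q0 -> q0 -> q1 -> q0 -> q0


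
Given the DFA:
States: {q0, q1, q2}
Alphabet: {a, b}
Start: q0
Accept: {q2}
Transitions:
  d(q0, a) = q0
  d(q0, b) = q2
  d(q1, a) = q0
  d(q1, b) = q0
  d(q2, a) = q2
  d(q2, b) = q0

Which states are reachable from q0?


BFS from q0:
  layer 0: {q0}
  layer 1: {q2}

{q0, q2}


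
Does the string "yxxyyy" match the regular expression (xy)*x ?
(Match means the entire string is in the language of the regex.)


|string| = 6; first = 'y'; last = 'y'

No, "yxxyyy" does not match (xy)*x


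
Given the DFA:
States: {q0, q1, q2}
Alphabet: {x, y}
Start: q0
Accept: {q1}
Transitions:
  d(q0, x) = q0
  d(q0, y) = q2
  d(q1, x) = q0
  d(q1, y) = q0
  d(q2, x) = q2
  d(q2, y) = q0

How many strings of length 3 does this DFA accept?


Enumerating all length-3 strings:
  "xxx" -> q0 [reject]
  "xxy" -> q2 [reject]
  "xyx" -> q2 [reject]
  "xyy" -> q0 [reject]
  "yxx" -> q2 [reject]
  "yxy" -> q0 [reject]
  "yyx" -> q0 [reject]
  "yyy" -> q2 [reject]

0 out of 8


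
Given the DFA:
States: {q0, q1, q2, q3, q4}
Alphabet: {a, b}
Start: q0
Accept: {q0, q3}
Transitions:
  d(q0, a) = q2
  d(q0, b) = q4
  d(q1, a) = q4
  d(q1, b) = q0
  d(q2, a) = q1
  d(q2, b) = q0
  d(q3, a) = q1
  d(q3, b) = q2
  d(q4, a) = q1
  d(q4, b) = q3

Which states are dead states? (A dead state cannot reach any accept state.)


Forward reachability from each state:
  q0 -> reaches accept state q0 (live)
  q1 -> reaches accept state q0 (live)
  q2 -> reaches accept state q0 (live)
  q3 -> reaches accept state q0 (live)
  q4 -> reaches accept state q0 (live)

None (all states can reach an accept state)


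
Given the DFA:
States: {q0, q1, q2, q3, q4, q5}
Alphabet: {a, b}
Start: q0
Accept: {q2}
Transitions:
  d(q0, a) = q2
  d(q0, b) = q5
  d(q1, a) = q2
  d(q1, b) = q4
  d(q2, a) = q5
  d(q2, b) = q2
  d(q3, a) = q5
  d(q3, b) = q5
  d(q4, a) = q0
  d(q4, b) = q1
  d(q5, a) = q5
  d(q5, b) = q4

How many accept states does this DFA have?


Accept states listed: {q2}
Counting: q2(1)

1


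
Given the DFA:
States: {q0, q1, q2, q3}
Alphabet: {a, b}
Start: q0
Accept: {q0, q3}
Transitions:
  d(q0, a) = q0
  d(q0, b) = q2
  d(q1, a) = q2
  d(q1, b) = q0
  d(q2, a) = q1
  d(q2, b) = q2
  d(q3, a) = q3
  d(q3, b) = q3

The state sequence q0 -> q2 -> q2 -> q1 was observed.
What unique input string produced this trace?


Trace back each transition to find the symbol:
  q0 --[b]--> q2
  q2 --[b]--> q2
  q2 --[a]--> q1

"bba"


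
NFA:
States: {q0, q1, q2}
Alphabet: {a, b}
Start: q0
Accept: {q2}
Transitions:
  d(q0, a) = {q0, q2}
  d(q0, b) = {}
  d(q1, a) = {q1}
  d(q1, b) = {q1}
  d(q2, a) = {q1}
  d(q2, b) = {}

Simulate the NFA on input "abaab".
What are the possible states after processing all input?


Start: {q0}
  --a--> {q0, q2}
  --b--> {}
  --a--> {}
  --a--> {}
  --b--> {}

{} (empty set, no valid transitions)


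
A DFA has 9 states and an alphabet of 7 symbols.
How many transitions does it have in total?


Each state has exactly one transition per symbol.
9 * 7 = 63

63


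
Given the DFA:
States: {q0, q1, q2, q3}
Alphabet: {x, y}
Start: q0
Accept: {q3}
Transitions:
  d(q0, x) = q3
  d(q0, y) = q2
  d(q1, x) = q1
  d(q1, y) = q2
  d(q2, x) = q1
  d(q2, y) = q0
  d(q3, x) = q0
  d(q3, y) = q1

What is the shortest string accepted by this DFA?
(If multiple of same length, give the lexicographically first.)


BFS by string length (lex-first path to each state shown):
  len 0: q0<-""
  len 1: q2<-"y", q3<-"x"
Found accept state at length 1.

"x"


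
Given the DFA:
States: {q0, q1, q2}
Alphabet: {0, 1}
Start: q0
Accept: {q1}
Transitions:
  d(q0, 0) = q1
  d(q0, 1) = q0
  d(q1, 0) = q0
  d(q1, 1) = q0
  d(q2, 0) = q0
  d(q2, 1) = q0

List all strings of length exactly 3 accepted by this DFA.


All strings of length 3: 8 total
Accepted: 3

"000", "010", "110"


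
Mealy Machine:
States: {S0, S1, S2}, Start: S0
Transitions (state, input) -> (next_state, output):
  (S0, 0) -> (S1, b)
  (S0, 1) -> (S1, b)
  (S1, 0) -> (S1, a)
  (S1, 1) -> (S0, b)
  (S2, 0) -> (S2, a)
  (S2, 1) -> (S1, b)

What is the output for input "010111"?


Step-by-step:
  (S0, 0) -> (S1, b)
  (S1, 1) -> (S0, b)
  (S0, 0) -> (S1, b)
  (S1, 1) -> (S0, b)
  (S0, 1) -> (S1, b)
  (S1, 1) -> (S0, b)

"bbbbbb"


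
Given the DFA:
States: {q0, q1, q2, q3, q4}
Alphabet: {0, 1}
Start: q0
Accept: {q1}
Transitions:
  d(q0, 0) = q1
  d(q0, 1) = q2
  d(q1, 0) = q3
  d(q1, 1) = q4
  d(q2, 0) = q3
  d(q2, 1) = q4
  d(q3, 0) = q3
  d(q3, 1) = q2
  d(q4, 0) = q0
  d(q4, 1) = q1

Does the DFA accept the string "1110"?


Trace: q0 -> q2 -> q4 -> q1 -> q3
Final state: q3
Accept states: {q1}

No, rejected (final state q3 is not an accept state)


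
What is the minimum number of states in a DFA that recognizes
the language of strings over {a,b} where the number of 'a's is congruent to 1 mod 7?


States track (count of 'a') mod 7.
Need 7 states: one per remainder 0..6; accept = remainder 1.

7


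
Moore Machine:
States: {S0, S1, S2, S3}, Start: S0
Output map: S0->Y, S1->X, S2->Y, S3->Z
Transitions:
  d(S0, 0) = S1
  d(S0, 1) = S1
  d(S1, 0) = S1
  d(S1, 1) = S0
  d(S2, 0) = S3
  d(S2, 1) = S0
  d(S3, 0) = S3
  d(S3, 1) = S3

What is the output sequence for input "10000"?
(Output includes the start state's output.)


Start: S0 (output Y)
  --1--> S1 (output X)
  --0--> S1 (output X)
  --0--> S1 (output X)
  --0--> S1 (output X)
  --0--> S1 (output X)

"YXXXXX"


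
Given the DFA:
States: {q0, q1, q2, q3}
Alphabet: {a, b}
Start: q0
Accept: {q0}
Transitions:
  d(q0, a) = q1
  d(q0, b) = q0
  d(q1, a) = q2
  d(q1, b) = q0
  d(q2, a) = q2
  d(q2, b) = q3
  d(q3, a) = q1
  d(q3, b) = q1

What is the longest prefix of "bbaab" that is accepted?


Run the DFA, marking each prefix where the state is accepting:
  "" -> q0 [accept]
  "b" -> q0 [accept]
  "bb" -> q0 [accept]
  "bba" -> q1 [reject]
  "bbaa" -> q2 [reject]
  "bbaab" -> q3 [reject]

"bb"


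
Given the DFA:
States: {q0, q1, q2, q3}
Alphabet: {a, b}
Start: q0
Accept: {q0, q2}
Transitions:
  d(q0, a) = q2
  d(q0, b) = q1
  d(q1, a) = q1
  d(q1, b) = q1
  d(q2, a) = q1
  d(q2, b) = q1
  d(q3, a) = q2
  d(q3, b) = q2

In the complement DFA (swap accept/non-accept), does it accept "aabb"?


Trace: q0 -> q2 -> q1 -> q1 -> q1
Final: q1
Original accept: {q0, q2}
Complement: q1 is not in original accept

Yes, complement accepts (original rejects)


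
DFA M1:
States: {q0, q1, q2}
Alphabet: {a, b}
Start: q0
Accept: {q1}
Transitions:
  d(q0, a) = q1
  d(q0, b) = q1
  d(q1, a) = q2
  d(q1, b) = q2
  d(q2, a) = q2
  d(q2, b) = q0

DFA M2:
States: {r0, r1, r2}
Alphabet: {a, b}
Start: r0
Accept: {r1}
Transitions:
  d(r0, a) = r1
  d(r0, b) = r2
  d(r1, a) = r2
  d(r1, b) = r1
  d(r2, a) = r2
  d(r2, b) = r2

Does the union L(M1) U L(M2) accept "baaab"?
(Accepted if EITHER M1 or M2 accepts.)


M1: final=q0 accepted=False
M2: final=r2 accepted=False

No, union rejects (neither accepts)


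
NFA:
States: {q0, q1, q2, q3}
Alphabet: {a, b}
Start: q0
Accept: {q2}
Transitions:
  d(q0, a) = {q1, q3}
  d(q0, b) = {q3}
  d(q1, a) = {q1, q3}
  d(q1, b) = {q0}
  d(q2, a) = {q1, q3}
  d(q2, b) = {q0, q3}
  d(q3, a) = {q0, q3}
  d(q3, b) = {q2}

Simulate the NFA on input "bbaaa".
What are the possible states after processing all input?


Start: {q0}
  --b--> {q3}
  --b--> {q2}
  --a--> {q1, q3}
  --a--> {q0, q1, q3}
  --a--> {q0, q1, q3}

{q0, q1, q3}


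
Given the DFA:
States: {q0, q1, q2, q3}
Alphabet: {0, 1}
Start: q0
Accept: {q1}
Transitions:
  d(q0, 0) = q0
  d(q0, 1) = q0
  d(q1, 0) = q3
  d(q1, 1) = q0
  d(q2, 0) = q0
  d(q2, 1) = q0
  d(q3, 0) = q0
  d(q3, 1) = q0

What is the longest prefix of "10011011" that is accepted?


Run the DFA, marking each prefix where the state is accepting:
  "" -> q0 [reject]
  "1" -> q0 [reject]
  "10" -> q0 [reject]
  "100" -> q0 [reject]
  "1001" -> q0 [reject]
  "10011" -> q0 [reject]
  "100110" -> q0 [reject]
  "1001101" -> q0 [reject]
  "10011011" -> q0 [reject]

No prefix is accepted


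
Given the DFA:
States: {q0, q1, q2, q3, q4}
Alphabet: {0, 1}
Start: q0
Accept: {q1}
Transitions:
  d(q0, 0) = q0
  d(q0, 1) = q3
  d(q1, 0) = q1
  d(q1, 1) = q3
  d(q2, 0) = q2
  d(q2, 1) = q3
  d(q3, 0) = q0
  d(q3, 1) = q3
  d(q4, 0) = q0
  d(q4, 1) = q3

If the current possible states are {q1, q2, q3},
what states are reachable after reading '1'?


Apply transition on '1' from each current state:
  d(q1, 1) = q3
  d(q2, 1) = q3
  d(q3, 1) = q3

{q3}


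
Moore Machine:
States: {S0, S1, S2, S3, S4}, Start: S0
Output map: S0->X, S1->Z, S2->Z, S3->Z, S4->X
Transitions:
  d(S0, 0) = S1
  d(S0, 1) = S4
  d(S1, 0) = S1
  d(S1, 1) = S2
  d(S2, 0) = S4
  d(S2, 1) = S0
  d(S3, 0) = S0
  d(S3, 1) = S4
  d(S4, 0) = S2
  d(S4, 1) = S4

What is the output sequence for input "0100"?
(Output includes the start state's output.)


Start: S0 (output X)
  --0--> S1 (output Z)
  --1--> S2 (output Z)
  --0--> S4 (output X)
  --0--> S2 (output Z)

"XZZXZ"


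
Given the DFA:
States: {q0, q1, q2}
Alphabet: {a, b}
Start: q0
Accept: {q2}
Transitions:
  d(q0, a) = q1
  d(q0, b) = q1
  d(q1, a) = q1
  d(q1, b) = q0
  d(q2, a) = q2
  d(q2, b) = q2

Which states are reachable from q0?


BFS from q0:
  layer 0: {q0}
  layer 1: {q1}

{q0, q1}


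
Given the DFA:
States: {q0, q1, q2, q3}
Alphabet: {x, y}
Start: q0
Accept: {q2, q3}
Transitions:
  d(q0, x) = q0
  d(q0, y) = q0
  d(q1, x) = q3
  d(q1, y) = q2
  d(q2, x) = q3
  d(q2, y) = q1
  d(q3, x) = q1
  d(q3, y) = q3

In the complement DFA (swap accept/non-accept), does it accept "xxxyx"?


Trace: q0 -> q0 -> q0 -> q0 -> q0 -> q0
Final: q0
Original accept: {q2, q3}
Complement: q0 is not in original accept

Yes, complement accepts (original rejects)


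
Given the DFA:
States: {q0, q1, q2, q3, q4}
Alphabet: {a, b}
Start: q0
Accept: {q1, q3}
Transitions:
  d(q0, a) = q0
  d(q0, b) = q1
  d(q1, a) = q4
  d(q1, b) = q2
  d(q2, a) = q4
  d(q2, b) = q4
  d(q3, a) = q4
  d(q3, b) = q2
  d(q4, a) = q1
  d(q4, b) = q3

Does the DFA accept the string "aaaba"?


Trace: q0 -> q0 -> q0 -> q0 -> q1 -> q4
Final state: q4
Accept states: {q1, q3}

No, rejected (final state q4 is not an accept state)


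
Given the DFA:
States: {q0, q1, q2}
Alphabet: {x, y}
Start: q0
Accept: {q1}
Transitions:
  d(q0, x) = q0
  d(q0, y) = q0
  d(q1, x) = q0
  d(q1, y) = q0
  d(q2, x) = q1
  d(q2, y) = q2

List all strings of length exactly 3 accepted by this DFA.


All strings of length 3: 8 total
Accepted: 0

None


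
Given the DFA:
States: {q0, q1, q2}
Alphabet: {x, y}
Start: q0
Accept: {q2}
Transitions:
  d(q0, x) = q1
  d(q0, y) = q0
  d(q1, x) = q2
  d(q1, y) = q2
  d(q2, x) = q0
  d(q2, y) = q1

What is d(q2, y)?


Looking up transition d(q2, y)

q1


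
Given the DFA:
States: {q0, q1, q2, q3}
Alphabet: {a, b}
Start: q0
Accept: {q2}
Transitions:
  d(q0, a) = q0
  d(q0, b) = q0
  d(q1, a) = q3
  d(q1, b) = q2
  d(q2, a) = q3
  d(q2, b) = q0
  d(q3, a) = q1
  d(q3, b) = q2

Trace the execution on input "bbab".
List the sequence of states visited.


Input: bbab
d(q0, b) = q0
d(q0, b) = q0
d(q0, a) = q0
d(q0, b) = q0


q0 -> q0 -> q0 -> q0 -> q0


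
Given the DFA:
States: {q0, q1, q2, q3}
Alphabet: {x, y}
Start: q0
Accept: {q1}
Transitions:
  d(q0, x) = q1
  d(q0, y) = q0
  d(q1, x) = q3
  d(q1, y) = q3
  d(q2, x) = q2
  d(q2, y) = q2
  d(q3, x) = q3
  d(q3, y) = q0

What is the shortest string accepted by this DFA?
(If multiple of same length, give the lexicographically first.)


BFS by string length (lex-first path to each state shown):
  len 0: q0<-""
  len 1: q0<-"y", q1<-"x"
Found accept state at length 1.

"x"


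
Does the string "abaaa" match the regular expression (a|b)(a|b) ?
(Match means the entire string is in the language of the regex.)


|string| = 5; first = 'a'; last = 'a'

No, "abaaa" does not match (a|b)(a|b)


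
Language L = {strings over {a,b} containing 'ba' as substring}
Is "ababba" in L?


'ba' occurs at index 1

Yes, "ababba" is in L


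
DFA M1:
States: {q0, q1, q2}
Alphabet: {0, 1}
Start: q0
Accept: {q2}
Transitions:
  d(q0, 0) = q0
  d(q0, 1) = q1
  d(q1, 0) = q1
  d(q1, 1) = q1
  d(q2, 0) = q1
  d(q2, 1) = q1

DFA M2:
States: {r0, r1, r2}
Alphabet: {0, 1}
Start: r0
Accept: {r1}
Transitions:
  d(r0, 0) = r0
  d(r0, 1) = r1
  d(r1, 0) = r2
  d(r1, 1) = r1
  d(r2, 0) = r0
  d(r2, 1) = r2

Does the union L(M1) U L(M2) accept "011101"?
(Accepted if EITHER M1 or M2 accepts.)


M1: final=q1 accepted=False
M2: final=r2 accepted=False

No, union rejects (neither accepts)


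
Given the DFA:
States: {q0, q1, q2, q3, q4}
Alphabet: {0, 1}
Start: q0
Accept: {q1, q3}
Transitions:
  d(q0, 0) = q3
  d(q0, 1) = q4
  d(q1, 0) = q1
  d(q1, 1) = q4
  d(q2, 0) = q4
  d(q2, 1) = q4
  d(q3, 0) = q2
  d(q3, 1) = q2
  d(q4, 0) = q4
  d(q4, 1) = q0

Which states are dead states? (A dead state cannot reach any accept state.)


Forward reachability from each state:
  q0 -> reaches accept state q3 (live)
  q1 -> reaches accept state q1 (live)
  q2 -> reaches accept state q3 (live)
  q3 -> reaches accept state q3 (live)
  q4 -> reaches accept state q3 (live)

None (all states can reach an accept state)


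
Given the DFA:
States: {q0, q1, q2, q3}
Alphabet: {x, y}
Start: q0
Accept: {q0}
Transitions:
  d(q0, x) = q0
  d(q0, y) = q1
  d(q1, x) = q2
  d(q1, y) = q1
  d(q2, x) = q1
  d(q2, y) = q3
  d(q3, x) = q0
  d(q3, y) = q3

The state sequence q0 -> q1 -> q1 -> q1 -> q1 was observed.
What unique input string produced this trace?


Trace back each transition to find the symbol:
  q0 --[y]--> q1
  q1 --[y]--> q1
  q1 --[y]--> q1
  q1 --[y]--> q1

"yyyy"


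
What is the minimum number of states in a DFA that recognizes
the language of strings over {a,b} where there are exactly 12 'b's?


States: count = 0, 1, ..., 12 (that's 13 states), plus a dead state for count > 12.
Total: 13 + 1 = 14. Accept = count-12 state.

14


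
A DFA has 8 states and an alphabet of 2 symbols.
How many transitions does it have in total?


Each state has exactly one transition per symbol.
8 * 2 = 16

16


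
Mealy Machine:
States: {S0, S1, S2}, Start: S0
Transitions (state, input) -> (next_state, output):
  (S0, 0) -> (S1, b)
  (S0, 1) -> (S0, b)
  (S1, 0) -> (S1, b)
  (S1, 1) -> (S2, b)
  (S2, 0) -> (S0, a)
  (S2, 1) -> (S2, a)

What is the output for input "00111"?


Step-by-step:
  (S0, 0) -> (S1, b)
  (S1, 0) -> (S1, b)
  (S1, 1) -> (S2, b)
  (S2, 1) -> (S2, a)
  (S2, 1) -> (S2, a)

"bbbaa"


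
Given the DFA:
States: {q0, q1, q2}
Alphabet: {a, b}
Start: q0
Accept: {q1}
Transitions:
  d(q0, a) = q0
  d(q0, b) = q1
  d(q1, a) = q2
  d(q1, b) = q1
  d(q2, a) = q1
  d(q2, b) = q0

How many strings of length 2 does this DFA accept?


Enumerating all length-2 strings:
  "aa" -> q0 [reject]
  "ab" -> q1 [accept]
  "ba" -> q2 [reject]
  "bb" -> q1 [accept]

2 out of 4


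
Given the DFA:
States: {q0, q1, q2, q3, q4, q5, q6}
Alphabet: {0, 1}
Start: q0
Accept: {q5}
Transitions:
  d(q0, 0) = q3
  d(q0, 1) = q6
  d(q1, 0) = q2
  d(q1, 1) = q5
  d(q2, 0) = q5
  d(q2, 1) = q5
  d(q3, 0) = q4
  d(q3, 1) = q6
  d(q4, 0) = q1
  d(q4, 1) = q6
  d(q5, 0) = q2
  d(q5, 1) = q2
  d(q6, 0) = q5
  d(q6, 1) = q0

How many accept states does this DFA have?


Accept states listed: {q5}
Counting: q5(1)

1


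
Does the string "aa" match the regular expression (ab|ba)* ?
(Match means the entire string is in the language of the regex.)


|string| = 2; first = 'a'; last = 'a'

No, "aa" does not match (ab|ba)*


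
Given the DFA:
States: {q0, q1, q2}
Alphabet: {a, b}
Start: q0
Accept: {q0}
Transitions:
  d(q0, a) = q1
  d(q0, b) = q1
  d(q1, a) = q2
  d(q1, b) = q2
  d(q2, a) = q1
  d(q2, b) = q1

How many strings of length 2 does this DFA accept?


Enumerating all length-2 strings:
  "aa" -> q2 [reject]
  "ab" -> q2 [reject]
  "ba" -> q2 [reject]
  "bb" -> q2 [reject]

0 out of 4


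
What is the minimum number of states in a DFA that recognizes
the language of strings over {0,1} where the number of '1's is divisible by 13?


States track (count of '1') mod 13.
Need 13 states: one per remainder 0..12; accept = remainder 0.

13


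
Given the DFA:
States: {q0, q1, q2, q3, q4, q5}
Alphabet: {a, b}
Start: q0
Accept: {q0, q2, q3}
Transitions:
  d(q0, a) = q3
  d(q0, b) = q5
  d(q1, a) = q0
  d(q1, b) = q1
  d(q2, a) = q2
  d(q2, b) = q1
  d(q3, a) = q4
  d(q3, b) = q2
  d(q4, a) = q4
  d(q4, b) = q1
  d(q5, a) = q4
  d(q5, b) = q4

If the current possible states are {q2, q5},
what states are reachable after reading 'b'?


Apply transition on 'b' from each current state:
  d(q2, b) = q1
  d(q5, b) = q4

{q1, q4}


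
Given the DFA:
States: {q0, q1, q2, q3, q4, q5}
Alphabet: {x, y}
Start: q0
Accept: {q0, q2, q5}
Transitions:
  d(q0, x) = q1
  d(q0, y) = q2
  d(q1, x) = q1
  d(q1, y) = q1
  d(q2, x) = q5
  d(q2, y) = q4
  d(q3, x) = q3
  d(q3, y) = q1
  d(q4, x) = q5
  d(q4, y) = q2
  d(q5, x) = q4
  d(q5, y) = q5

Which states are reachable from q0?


BFS from q0:
  layer 0: {q0}
  layer 1: {q1, q2}
  layer 2: {q4, q5}

{q0, q1, q2, q4, q5}


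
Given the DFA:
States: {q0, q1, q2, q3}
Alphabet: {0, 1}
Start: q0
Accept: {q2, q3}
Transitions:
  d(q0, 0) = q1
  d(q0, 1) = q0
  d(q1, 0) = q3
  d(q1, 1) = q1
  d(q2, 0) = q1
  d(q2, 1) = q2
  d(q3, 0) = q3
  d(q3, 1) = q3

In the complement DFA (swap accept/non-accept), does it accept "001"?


Trace: q0 -> q1 -> q3 -> q3
Final: q3
Original accept: {q2, q3}
Complement: q3 is in original accept

No, complement rejects (original accepts)


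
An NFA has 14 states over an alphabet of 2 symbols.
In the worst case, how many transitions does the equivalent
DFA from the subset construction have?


Subset construction: one DFA state per subset of NFA states = 2^14 = 16384 states.
Each DFA state has 2 outgoing transitions: 16384 * 2 = 32768

32768


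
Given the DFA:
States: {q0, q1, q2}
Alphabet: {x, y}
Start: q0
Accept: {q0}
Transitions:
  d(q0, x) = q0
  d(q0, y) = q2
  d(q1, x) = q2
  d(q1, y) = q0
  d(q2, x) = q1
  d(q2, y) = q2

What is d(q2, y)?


Looking up transition d(q2, y)

q2


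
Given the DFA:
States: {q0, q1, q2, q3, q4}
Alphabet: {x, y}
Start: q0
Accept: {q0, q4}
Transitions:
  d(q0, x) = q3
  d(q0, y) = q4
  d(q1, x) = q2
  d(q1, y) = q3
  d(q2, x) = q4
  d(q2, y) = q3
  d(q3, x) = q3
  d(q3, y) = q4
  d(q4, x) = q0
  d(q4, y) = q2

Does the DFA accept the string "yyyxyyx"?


Trace: q0 -> q4 -> q2 -> q3 -> q3 -> q4 -> q2 -> q4
Final state: q4
Accept states: {q0, q4}

Yes, accepted (final state q4 is an accept state)


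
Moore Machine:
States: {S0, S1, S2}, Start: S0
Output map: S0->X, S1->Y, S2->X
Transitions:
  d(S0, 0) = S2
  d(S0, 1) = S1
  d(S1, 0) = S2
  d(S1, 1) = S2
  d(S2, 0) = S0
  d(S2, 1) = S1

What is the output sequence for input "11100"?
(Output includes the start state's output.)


Start: S0 (output X)
  --1--> S1 (output Y)
  --1--> S2 (output X)
  --1--> S1 (output Y)
  --0--> S2 (output X)
  --0--> S0 (output X)

"XYXYXX"


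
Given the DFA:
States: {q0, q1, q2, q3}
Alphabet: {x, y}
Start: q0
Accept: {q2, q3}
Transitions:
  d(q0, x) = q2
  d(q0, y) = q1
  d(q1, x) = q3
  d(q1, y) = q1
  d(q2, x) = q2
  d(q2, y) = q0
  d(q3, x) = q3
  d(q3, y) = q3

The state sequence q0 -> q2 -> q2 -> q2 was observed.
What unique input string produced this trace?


Trace back each transition to find the symbol:
  q0 --[x]--> q2
  q2 --[x]--> q2
  q2 --[x]--> q2

"xxx"


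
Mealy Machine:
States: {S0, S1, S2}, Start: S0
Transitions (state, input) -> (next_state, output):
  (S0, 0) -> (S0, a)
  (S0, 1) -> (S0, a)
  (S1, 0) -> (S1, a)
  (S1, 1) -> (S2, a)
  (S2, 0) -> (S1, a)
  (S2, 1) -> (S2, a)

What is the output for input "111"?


Step-by-step:
  (S0, 1) -> (S0, a)
  (S0, 1) -> (S0, a)
  (S0, 1) -> (S0, a)

"aaa"


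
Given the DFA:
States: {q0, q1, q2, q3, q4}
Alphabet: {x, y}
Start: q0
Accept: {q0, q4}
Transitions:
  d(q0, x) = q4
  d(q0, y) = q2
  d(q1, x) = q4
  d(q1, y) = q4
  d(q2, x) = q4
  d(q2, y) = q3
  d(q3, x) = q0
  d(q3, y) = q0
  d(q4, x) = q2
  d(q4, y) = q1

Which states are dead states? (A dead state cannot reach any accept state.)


Forward reachability from each state:
  q0 -> reaches accept state q0 (live)
  q1 -> reaches accept state q0 (live)
  q2 -> reaches accept state q0 (live)
  q3 -> reaches accept state q0 (live)
  q4 -> reaches accept state q0 (live)

None (all states can reach an accept state)


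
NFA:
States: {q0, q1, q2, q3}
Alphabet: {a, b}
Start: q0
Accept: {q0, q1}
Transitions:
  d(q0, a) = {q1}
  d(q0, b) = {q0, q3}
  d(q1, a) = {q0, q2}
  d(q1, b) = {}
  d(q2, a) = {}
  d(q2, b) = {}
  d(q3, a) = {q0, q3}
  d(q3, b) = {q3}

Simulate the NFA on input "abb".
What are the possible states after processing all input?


Start: {q0}
  --a--> {q1}
  --b--> {}
  --b--> {}

{} (empty set, no valid transitions)


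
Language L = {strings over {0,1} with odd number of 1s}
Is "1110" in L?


count('1') = 3; 3 mod 2 = 1

Yes, "1110" is in L


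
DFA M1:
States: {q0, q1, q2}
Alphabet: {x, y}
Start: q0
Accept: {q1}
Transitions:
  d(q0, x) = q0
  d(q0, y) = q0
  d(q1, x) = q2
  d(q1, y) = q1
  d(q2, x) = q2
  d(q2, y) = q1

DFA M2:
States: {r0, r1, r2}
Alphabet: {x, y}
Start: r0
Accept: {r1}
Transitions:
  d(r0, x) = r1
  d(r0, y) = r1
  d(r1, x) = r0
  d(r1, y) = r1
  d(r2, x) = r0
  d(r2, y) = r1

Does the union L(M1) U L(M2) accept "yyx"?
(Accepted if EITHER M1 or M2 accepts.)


M1: final=q0 accepted=False
M2: final=r0 accepted=False

No, union rejects (neither accepts)


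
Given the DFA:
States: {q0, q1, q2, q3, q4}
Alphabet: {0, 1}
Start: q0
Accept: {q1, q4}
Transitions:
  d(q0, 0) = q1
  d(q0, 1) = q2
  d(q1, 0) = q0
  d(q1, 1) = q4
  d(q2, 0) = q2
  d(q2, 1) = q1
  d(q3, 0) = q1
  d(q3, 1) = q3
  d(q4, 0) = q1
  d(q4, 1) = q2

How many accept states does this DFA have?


Accept states listed: {q1, q4}
Counting: q1(1) q4(2)

2


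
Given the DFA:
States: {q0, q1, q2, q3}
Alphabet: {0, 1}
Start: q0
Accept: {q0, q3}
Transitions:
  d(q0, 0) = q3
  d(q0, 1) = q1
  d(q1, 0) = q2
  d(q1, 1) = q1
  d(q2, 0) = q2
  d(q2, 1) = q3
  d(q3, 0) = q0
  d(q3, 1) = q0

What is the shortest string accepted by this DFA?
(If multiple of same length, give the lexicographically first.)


BFS by string length (lex-first path to each state shown):
  len 0: q0<-""
Found accept state at length 0.

"" (empty string)


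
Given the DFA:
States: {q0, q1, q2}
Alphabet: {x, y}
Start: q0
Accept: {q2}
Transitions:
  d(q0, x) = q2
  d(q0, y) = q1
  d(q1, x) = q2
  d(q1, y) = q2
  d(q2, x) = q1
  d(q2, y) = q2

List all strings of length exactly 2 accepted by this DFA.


All strings of length 2: 4 total
Accepted: 3

"xy", "yx", "yy"


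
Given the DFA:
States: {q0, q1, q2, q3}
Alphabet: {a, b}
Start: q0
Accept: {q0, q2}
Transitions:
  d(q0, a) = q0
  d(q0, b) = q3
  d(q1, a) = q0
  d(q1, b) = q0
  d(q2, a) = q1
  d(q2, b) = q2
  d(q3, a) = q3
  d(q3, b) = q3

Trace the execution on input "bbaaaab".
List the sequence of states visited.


Input: bbaaaab
d(q0, b) = q3
d(q3, b) = q3
d(q3, a) = q3
d(q3, a) = q3
d(q3, a) = q3
d(q3, a) = q3
d(q3, b) = q3


q0 -> q3 -> q3 -> q3 -> q3 -> q3 -> q3 -> q3


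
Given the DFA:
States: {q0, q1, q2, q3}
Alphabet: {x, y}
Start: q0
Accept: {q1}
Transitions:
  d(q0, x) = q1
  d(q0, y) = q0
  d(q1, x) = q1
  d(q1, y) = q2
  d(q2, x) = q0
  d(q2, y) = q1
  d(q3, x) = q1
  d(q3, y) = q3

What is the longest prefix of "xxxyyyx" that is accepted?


Run the DFA, marking each prefix where the state is accepting:
  "" -> q0 [reject]
  "x" -> q1 [accept]
  "xx" -> q1 [accept]
  "xxx" -> q1 [accept]
  "xxxy" -> q2 [reject]
  "xxxyy" -> q1 [accept]
  "xxxyyy" -> q2 [reject]
  "xxxyyyx" -> q0 [reject]

"xxxyy"


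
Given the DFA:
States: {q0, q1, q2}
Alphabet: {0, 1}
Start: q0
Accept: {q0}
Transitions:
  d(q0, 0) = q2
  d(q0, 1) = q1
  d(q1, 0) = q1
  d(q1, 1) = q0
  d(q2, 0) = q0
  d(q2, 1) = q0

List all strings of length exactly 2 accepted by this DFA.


All strings of length 2: 4 total
Accepted: 3

"00", "01", "11"


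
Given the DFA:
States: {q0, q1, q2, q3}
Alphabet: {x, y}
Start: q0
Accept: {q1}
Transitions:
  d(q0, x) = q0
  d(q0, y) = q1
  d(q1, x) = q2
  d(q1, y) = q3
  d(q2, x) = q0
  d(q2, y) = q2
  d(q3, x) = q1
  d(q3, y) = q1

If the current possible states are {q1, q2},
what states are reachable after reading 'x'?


Apply transition on 'x' from each current state:
  d(q1, x) = q2
  d(q2, x) = q0

{q0, q2}


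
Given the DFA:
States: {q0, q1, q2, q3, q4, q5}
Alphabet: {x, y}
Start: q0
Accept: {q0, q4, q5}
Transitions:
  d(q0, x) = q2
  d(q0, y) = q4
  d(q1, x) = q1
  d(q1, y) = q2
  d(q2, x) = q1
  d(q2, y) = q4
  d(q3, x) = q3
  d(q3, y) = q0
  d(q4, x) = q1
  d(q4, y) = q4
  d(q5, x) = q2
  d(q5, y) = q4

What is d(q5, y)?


Looking up transition d(q5, y)

q4


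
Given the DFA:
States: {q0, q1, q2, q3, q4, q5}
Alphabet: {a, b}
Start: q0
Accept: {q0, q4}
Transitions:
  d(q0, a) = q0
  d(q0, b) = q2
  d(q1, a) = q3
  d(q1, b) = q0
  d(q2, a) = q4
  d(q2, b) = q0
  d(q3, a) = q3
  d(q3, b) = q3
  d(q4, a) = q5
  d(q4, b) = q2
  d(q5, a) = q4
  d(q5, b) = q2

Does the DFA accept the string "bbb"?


Trace: q0 -> q2 -> q0 -> q2
Final state: q2
Accept states: {q0, q4}

No, rejected (final state q2 is not an accept state)


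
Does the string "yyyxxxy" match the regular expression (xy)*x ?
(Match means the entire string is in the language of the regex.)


|string| = 7; first = 'y'; last = 'y'

No, "yyyxxxy" does not match (xy)*x


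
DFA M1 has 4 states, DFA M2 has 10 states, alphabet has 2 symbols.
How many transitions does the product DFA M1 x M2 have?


Product DFA has 4 * 10 = 40 states.
Each has 2 transitions: 40 * 2 = 80

80


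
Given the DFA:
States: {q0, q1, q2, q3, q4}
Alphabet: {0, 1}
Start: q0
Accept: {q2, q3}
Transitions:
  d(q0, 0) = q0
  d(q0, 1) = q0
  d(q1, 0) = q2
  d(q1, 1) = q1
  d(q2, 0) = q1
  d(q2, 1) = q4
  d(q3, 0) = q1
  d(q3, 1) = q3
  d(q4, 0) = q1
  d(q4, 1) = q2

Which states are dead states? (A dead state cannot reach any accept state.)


Forward reachability from each state:
  q0 -> reaches {q0}, no accept state (dead)
  q1 -> reaches accept state q2 (live)
  q2 -> reaches accept state q2 (live)
  q3 -> reaches accept state q2 (live)
  q4 -> reaches accept state q2 (live)

{q0}


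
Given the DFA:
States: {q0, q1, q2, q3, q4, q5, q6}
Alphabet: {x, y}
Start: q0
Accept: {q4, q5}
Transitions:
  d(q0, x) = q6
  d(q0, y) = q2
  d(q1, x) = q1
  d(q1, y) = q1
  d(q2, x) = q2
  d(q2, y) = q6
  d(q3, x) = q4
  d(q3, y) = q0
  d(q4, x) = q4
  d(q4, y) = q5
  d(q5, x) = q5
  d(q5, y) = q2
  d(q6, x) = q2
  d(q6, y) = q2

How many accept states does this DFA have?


Accept states listed: {q4, q5}
Counting: q4(1) q5(2)

2


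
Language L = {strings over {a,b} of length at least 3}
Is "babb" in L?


length = 4

Yes, "babb" is in L


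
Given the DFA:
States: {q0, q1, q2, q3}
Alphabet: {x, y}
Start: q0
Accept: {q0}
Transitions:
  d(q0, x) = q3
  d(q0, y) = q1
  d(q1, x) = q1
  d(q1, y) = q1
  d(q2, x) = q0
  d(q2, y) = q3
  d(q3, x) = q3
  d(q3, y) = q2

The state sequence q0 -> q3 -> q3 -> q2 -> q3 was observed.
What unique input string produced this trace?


Trace back each transition to find the symbol:
  q0 --[x]--> q3
  q3 --[x]--> q3
  q3 --[y]--> q2
  q2 --[y]--> q3

"xxyy"


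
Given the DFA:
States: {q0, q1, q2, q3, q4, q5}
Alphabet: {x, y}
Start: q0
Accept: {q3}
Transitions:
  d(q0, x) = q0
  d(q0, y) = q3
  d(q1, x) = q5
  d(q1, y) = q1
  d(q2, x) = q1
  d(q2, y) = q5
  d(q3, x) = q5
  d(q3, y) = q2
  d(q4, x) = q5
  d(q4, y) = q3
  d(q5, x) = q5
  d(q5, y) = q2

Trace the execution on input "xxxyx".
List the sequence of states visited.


Input: xxxyx
d(q0, x) = q0
d(q0, x) = q0
d(q0, x) = q0
d(q0, y) = q3
d(q3, x) = q5


q0 -> q0 -> q0 -> q0 -> q3 -> q5


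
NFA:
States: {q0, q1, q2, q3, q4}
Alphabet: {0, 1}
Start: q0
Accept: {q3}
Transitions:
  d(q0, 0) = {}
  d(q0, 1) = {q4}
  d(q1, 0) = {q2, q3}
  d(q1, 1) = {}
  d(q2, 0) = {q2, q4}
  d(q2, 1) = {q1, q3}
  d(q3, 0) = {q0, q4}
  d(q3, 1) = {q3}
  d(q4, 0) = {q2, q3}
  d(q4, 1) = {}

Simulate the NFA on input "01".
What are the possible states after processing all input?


Start: {q0}
  --0--> {}
  --1--> {}

{} (empty set, no valid transitions)


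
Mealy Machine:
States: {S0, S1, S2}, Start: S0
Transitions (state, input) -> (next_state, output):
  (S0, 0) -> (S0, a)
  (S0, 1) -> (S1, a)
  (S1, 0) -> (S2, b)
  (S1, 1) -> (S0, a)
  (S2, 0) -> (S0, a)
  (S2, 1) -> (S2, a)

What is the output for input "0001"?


Step-by-step:
  (S0, 0) -> (S0, a)
  (S0, 0) -> (S0, a)
  (S0, 0) -> (S0, a)
  (S0, 1) -> (S1, a)

"aaaa"


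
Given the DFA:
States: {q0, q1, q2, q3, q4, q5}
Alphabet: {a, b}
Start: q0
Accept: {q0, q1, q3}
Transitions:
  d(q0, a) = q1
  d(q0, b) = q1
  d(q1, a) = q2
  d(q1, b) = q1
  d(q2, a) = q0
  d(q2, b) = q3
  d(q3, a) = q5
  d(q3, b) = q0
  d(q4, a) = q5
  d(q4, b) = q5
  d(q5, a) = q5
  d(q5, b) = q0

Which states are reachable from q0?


BFS from q0:
  layer 0: {q0}
  layer 1: {q1}
  layer 2: {q2}
  layer 3: {q3}
  layer 4: {q5}

{q0, q1, q2, q3, q5}


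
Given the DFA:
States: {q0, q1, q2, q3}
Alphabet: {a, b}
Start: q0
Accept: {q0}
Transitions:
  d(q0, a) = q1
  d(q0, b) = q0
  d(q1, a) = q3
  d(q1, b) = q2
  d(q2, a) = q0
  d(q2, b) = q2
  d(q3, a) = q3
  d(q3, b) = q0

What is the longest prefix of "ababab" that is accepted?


Run the DFA, marking each prefix where the state is accepting:
  "" -> q0 [accept]
  "a" -> q1 [reject]
  "ab" -> q2 [reject]
  "aba" -> q0 [accept]
  "abab" -> q0 [accept]
  "ababa" -> q1 [reject]
  "ababab" -> q2 [reject]

"abab"


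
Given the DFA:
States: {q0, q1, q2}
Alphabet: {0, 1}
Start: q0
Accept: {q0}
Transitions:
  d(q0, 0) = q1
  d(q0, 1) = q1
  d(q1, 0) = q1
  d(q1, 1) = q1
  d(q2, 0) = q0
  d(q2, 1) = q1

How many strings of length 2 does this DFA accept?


Enumerating all length-2 strings:
  "00" -> q1 [reject]
  "01" -> q1 [reject]
  "10" -> q1 [reject]
  "11" -> q1 [reject]

0 out of 4


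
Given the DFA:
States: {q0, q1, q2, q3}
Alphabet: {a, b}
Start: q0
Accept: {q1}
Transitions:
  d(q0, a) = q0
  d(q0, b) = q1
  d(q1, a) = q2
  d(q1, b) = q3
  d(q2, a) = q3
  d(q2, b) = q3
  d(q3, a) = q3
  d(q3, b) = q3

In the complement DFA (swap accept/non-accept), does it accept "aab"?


Trace: q0 -> q0 -> q0 -> q1
Final: q1
Original accept: {q1}
Complement: q1 is in original accept

No, complement rejects (original accepts)


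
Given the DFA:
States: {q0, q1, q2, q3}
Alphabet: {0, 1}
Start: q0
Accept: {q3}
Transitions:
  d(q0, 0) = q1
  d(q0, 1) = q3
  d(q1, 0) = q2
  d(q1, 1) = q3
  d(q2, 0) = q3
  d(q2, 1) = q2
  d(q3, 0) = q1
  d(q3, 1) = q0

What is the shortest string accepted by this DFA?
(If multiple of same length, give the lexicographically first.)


BFS by string length (lex-first path to each state shown):
  len 0: q0<-""
  len 1: q1<-"0", q3<-"1"
Found accept state at length 1.

"1"


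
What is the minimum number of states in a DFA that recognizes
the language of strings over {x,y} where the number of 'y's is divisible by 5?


States track (count of 'y') mod 5.
Need 5 states: one per remainder 0..4; accept = remainder 0.

5


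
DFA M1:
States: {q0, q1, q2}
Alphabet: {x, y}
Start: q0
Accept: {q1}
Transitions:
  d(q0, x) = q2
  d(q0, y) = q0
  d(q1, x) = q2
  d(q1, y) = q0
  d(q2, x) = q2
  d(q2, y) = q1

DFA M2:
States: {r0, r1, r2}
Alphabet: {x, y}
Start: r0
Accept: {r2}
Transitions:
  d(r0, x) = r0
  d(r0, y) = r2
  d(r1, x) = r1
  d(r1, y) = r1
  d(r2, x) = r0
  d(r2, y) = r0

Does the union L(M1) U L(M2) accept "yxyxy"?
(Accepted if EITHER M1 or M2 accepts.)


M1: final=q1 accepted=True
M2: final=r2 accepted=True

Yes, union accepts


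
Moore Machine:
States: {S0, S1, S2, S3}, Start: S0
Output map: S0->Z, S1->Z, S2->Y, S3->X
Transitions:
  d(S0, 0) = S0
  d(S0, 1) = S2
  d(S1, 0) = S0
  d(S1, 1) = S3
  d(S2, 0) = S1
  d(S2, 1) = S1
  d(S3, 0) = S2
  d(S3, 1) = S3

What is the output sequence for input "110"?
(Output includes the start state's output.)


Start: S0 (output Z)
  --1--> S2 (output Y)
  --1--> S1 (output Z)
  --0--> S0 (output Z)

"ZYZZ"


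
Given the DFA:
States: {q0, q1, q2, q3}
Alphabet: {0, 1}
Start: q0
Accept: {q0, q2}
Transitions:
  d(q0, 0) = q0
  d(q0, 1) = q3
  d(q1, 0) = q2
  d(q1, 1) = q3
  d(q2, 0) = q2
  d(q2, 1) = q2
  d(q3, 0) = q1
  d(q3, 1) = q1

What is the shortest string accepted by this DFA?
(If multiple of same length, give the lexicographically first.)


BFS by string length (lex-first path to each state shown):
  len 0: q0<-""
Found accept state at length 0.

"" (empty string)


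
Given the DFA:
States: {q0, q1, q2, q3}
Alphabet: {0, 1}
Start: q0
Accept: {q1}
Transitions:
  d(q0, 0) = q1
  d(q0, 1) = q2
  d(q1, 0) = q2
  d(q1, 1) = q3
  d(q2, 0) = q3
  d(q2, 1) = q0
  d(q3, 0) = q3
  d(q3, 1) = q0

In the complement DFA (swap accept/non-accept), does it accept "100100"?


Trace: q0 -> q2 -> q3 -> q3 -> q0 -> q1 -> q2
Final: q2
Original accept: {q1}
Complement: q2 is not in original accept

Yes, complement accepts (original rejects)


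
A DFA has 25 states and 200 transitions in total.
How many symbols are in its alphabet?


Each state has exactly one transition per symbol.
|alphabet| = transitions / states = 200 / 25 = 8

8


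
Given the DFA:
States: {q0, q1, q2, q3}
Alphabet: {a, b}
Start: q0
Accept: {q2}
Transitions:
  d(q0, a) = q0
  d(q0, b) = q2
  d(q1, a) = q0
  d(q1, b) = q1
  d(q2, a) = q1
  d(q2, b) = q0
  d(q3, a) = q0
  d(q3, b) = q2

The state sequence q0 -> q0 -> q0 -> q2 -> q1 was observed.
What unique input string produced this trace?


Trace back each transition to find the symbol:
  q0 --[a]--> q0
  q0 --[a]--> q0
  q0 --[b]--> q2
  q2 --[a]--> q1

"aaba"


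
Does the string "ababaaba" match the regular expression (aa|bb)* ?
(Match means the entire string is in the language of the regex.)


|string| = 8; first = 'a'; last = 'a'

No, "ababaaba" does not match (aa|bb)*


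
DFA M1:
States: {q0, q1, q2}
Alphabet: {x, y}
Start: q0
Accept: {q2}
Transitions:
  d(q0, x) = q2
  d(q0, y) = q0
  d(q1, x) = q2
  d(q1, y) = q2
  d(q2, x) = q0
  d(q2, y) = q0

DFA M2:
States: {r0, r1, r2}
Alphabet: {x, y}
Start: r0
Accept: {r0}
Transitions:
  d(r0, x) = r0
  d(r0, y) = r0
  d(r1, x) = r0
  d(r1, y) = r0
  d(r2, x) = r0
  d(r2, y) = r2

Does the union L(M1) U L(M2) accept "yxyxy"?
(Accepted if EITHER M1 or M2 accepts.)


M1: final=q0 accepted=False
M2: final=r0 accepted=True

Yes, union accepts


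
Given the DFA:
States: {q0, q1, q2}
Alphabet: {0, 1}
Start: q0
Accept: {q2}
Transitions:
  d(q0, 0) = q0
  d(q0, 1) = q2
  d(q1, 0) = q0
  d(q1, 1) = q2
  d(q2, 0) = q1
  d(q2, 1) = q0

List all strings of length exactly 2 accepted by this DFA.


All strings of length 2: 4 total
Accepted: 1

"01"


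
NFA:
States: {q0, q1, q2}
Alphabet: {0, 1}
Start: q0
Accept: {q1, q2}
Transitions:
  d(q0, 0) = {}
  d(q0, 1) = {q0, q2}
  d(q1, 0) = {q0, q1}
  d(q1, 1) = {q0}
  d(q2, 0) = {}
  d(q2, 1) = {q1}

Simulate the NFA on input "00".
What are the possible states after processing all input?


Start: {q0}
  --0--> {}
  --0--> {}

{} (empty set, no valid transitions)


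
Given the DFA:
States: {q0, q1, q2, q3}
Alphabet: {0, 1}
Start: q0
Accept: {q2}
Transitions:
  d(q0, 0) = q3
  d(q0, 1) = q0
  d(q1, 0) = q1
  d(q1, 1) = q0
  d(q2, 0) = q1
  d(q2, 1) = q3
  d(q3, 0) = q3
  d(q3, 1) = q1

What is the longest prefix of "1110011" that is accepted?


Run the DFA, marking each prefix where the state is accepting:
  "" -> q0 [reject]
  "1" -> q0 [reject]
  "11" -> q0 [reject]
  "111" -> q0 [reject]
  "1110" -> q3 [reject]
  "11100" -> q3 [reject]
  "111001" -> q1 [reject]
  "1110011" -> q0 [reject]

No prefix is accepted
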